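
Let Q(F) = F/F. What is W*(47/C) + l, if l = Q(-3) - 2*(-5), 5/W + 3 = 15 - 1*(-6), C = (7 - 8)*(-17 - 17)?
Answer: 6967/612 ≈ 11.384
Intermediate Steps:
C = 34 (C = -1*(-34) = 34)
Q(F) = 1
W = 5/18 (W = 5/(-3 + (15 - 1*(-6))) = 5/(-3 + (15 + 6)) = 5/(-3 + 21) = 5/18 ≈ 0.27778)
l = 11 (l = 1 - 2*(-5) = 1 + 10 = 11)
W*(47/C) + l = 5*(47/34)/18 + 11 = 5*(47*(1/34))/18 + 11 = (5/18)*(47/34) + 11 = 235/612 + 11 = 6967/612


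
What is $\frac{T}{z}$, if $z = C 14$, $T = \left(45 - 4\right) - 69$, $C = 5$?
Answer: $- \frac{2}{5} \approx -0.4$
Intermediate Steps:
$T = -28$ ($T = 41 - 69 = -28$)
$z = 70$ ($z = 5 \cdot 14 = 70$)
$\frac{T}{z} = - \frac{28}{70} = \left(-28\right) \frac{1}{70} = - \frac{2}{5}$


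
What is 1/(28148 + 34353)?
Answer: 1/62501 ≈ 1.6000e-5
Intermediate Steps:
1/(28148 + 34353) = 1/62501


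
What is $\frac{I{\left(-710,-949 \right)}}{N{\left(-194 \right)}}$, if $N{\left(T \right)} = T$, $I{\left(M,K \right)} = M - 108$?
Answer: $\frac{409}{97} \approx 4.2165$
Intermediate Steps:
$I{\left(M,K \right)} = -108 + M$
$\frac{I{\left(-710,-949 \right)}}{N{\left(-194 \right)}} = \frac{-108 - 710}{-194} = \left(-818\right) \left(- \frac{1}{194}\right) = \frac{409}{97}$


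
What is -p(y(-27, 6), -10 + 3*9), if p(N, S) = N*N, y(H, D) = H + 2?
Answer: -625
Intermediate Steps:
y(H, D) = 2 + H
p(N, S) = N**2
-p(y(-27, 6), -10 + 3*9) = -(2 - 27)**2 = -1*(-25)**2 = -1*625 = -625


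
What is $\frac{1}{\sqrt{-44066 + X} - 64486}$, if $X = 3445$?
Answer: $- \frac{64486}{4158484817} - \frac{7 i \sqrt{829}}{4158484817} \approx -1.5507 \cdot 10^{-5} - 4.8466 \cdot 10^{-8} i$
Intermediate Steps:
$\frac{1}{\sqrt{-44066 + X} - 64486} = \frac{1}{\sqrt{-44066 + 3445} - 64486} = \frac{1}{\sqrt{-40621} - 64486} = \frac{1}{7 i \sqrt{829} - 64486} = \frac{1}{-64486 + 7 i \sqrt{829}}$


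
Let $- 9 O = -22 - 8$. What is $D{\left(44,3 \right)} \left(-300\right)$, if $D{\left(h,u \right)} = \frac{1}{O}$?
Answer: $-90$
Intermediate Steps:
$O = \frac{10}{3}$ ($O = - \frac{-22 - 8}{9} = \left(- \frac{1}{9}\right) \left(-30\right) = \frac{10}{3} \approx 3.3333$)
$D{\left(h,u \right)} = \frac{3}{10}$ ($D{\left(h,u \right)} = \frac{1}{\frac{10}{3}} = \frac{3}{10}$)
$D{\left(44,3 \right)} \left(-300\right) = \frac{3}{10} \left(-300\right) = -90$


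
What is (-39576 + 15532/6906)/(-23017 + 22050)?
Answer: 136648162/3339051 ≈ 40.924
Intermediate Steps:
(-39576 + 15532/6906)/(-23017 + 22050) = (-39576 + 15532*(1/6906))/(-967) = (-39576 + 7766/3453)*(-1/967) = -136648162/3453*(-1/967) = 136648162/3339051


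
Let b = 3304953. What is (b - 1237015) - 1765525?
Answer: 302413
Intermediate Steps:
(b - 1237015) - 1765525 = (3304953 - 1237015) - 1765525 = 2067938 - 1765525 = 302413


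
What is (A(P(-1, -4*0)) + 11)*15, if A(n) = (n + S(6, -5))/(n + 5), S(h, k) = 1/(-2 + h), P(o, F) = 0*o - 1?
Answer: 2595/16 ≈ 162.19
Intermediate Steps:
P(o, F) = -1 (P(o, F) = 0 - 1 = -1)
A(n) = (1/4 + n)/(5 + n) (A(n) = (n + 1/(-2 + 6))/(n + 5) = (n + 1/4)/(5 + n) = (1/4 + n)/(5 + n))
(A(P(-1, -4*0)) + 11)*15 = ((1/4 - 1)/(5 - 1) + 11)*15 = (-3/4/4 + 11)*15 = ((1/4)*(-3/4) + 11)*15 = (-3/16 + 11)*15 = (173/16)*15 = 2595/16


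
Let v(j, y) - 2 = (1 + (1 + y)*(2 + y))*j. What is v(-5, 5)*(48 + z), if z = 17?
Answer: -13845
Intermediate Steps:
v(j, y) = 2 + j*(1 + (1 + y)*(2 + y)) (v(j, y) = 2 + (1 + (1 + y)*(2 + y))*j = 2 + j*(1 + (1 + y)*(2 + y)))
v(-5, 5)*(48 + z) = (2 + 3*(-5) - 5*5**2 + 3*(-5)*5)*(48 + 17) = (2 - 15 - 5*25 - 75)*65 = (2 - 15 - 125 - 75)*65 = -213*65 = -13845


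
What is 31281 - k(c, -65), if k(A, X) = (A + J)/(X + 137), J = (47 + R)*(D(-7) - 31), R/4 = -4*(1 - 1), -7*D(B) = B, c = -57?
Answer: 250411/8 ≈ 31301.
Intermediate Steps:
D(B) = -B/7
R = 0 (R = 4*(-4*(1 - 1)) = 4*(-4*0) = 4*0 = 0)
J = -1410 (J = (47 + 0)*(-1/7*(-7) - 31) = 47*(1 - 31) = 47*(-30) = -1410)
k(A, X) = (-1410 + A)/(137 + X) (k(A, X) = (A - 1410)/(X + 137) = (-1410 + A)/(137 + X))
31281 - k(c, -65) = 31281 - (-1410 - 57)/(137 - 65) = 31281 - (-1467)/72 = 31281 - 1*(-163/8) = 31281 + 163/8 = 250411/8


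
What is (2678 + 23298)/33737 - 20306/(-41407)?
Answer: 1760651754/1396947959 ≈ 1.2604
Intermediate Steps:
(2678 + 23298)/33737 - 20306/(-41407) = 25976*(1/33737) - 20306*(-1/41407) = 25976/33737 + 20306/41407 = 1760651754/1396947959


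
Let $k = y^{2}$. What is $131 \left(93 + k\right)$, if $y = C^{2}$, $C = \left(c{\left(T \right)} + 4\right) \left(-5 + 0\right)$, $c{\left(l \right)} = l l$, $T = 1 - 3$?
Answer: $335372183$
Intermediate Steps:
$T = -2$ ($T = 1 - 3 = -2$)
$c{\left(l \right)} = l^{2}$
$C = -40$ ($C = \left(\left(-2\right)^{2} + 4\right) \left(-5 + 0\right) = \left(4 + 4\right) \left(-5\right) = 8 \left(-5\right) = -40$)
$y = 1600$ ($y = \left(-40\right)^{2} = 1600$)
$k = 2560000$ ($k = 1600^{2} = 2560000$)
$131 \left(93 + k\right) = 131 \left(93 + 2560000\right) = 131 \cdot 2560093 = 335372183$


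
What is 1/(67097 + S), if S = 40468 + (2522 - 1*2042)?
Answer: 1/108045 ≈ 9.2554e-6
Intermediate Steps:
S = 40948 (S = 40468 + (2522 - 2042) = 40468 + 480 = 40948)
1/(67097 + S) = 1/(67097 + 40948) = 1/108045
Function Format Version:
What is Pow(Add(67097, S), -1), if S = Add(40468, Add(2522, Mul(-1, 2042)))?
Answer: Rational(1, 108045) ≈ 9.2554e-6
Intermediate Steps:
S = 40948 (S = Add(40468, Add(2522, -2042)) = Add(40468, 480) = 40948)
Pow(Add(67097, S), -1) = Pow(Add(67097, 40948), -1) = Pow(108045, -1) = Rational(1, 108045)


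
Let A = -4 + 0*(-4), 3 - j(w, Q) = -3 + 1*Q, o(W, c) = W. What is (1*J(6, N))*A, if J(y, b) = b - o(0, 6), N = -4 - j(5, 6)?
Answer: 16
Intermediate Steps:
j(w, Q) = 6 - Q (j(w, Q) = 3 - (-3 + 1*Q) = 3 - (-3 + Q) = 3 + (3 - Q) = 6 - Q)
N = -4 (N = -4 - (6 - 1*6) = -4 - (6 - 6) = -4 - 1*0 = -4 + 0 = -4)
J(y, b) = b (J(y, b) = b - 1*0 = b + 0 = b)
A = -4 (A = -4 + 0 = -4)
(1*J(6, N))*A = (1*(-4))*(-4) = -4*(-4) = 16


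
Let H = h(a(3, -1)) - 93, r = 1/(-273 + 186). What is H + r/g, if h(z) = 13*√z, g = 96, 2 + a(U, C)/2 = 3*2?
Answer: -776737/8352 + 26*√2 ≈ -56.231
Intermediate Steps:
a(U, C) = 8 (a(U, C) = -4 + 2*(3*2) = -4 + 2*6 = -4 + 12 = 8)
r = -1/87 (r = 1/(-87) = -1/87 ≈ -0.011494)
H = -93 + 26*√2 (H = 13*√8 - 93 = 13*(2*√2) - 93 = 26*√2 - 93 = -93 + 26*√2 ≈ -56.230)
H + r/g = (-93 + 26*√2) - 1/87/96 = (-93 + 26*√2) - 1/87*1/96 = (-93 + 26*√2) - 1/8352 = -776737/8352 + 26*√2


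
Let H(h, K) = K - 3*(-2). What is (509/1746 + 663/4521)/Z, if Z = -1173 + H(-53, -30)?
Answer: -1152929/3149572734 ≈ -0.00036606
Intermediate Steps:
H(h, K) = 6 + K (H(h, K) = K + 6 = 6 + K)
Z = -1197 (Z = -1173 + (6 - 30) = -1173 - 24 = -1197)
(509/1746 + 663/4521)/Z = (509/1746 + 663/4521)/(-1197) = (509*(1/1746) + 663*(1/4521))*(-1/1197) = (509/1746 + 221/1507)*(-1/1197) = (1152929/2631222)*(-1/1197) = -1152929/3149572734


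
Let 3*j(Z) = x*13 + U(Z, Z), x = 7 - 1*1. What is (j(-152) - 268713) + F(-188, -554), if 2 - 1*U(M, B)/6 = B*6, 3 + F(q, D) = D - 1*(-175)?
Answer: -267241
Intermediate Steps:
x = 6 (x = 7 - 1 = 6)
F(q, D) = 172 + D (F(q, D) = -3 + (D - 1*(-175)) = -3 + (D + 175) = -3 + (175 + D) = 172 + D)
U(M, B) = 12 - 36*B (U(M, B) = 12 - 6*B*6 = 12 - 36*B)
j(Z) = 30 - 12*Z (j(Z) = (6*13 + (12 - 36*Z))/3 = (78 + (12 - 36*Z))/3 = (90 - 36*Z)/3 = 30 - 12*Z)
(j(-152) - 268713) + F(-188, -554) = ((30 - 12*(-152)) - 268713) + (172 - 554) = ((30 + 1824) - 268713) - 382 = (1854 - 268713) - 382 = -266859 - 382 = -267241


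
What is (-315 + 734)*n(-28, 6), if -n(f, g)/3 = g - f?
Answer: -42738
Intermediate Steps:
n(f, g) = -3*g + 3*f (n(f, g) = -3*(g - f) = -3*g + 3*f)
(-315 + 734)*n(-28, 6) = (-315 + 734)*(-3*6 + 3*(-28)) = 419*(-18 - 84) = 419*(-102) = -42738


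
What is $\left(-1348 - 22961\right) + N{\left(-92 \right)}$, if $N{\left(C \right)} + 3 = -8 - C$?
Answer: $-24228$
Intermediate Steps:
$N{\left(C \right)} = -11 - C$ ($N{\left(C \right)} = -3 - \left(8 + C\right) = -11 - C$)
$\left(-1348 - 22961\right) + N{\left(-92 \right)} = \left(-1348 - 22961\right) - -81 = -24309 + \left(-11 + 92\right) = -24309 + 81 = -24228$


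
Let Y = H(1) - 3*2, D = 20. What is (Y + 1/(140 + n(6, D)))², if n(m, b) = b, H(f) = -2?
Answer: 1635841/25600 ≈ 63.900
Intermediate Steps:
Y = -8 (Y = -2 - 3*2 = -2 - 6 = -8)
(Y + 1/(140 + n(6, D)))² = (-8 + 1/(140 + 20))² = (-8 + 1/160)² = (-1279/160)² = 1635841/25600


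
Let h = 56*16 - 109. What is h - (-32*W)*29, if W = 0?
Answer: 787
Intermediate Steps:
h = 787 (h = 896 - 109 = 787)
h - (-32*W)*29 = 787 - (-32*0)*29 = 787 - 0*29 = 787 - 1*0 = 787 + 0 = 787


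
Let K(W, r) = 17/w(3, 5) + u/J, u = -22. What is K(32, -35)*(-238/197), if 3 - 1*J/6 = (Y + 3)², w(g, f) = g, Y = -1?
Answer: -6664/591 ≈ -11.276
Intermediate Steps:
J = -6 (J = 18 - 6*(-1 + 3)² = 18 - 6*2² = 18 - 6*4 = 18 - 24 = -6)
K(W, r) = 28/3 (K(W, r) = 17/3 - 22/(-6) = 17*(⅓) - 22*(-⅙) = 17/3 + 11/3 = 28/3)
K(32, -35)*(-238/197) = 28*(-238/197)/3 = 28*(-238*1/197)/3 = (28/3)*(-238/197) = -6664/591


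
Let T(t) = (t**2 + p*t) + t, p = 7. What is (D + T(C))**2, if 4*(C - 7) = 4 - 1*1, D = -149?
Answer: 185761/256 ≈ 725.63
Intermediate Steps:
C = 31/4 (C = 7 + (4 - 1*1)/4 = 7 + (4 - 1)/4 = 7 + (1/4)*3 = 7 + 3/4 = 31/4 ≈ 7.7500)
T(t) = t**2 + 8*t (T(t) = (t**2 + 7*t) + t = t**2 + 8*t)
(D + T(C))**2 = (-149 + 31*(8 + 31/4)/4)**2 = (-149 + (31/4)*(63/4))**2 = (-149 + 1953/16)**2 = (-431/16)**2 = 185761/256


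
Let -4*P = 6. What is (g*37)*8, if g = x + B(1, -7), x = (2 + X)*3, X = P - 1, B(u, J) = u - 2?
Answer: -740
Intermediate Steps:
P = -3/2 (P = -¼*6 = -3/2 ≈ -1.5000)
B(u, J) = -2 + u
X = -5/2 (X = -3/2 - 1 = -5/2 ≈ -2.5000)
x = -3/2 (x = (2 - 5/2)*3 = -½*3 = -3/2 ≈ -1.5000)
g = -5/2 (g = -3/2 + (-2 + 1) = -3/2 - 1 = -5/2 ≈ -2.5000)
(g*37)*8 = -5/2*37*8 = -185/2*8 = -740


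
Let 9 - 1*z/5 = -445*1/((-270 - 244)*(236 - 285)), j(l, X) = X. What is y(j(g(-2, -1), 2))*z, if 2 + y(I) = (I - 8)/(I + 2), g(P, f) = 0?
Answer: -1135595/7196 ≈ -157.81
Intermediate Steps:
y(I) = -2 + (-8 + I)/(2 + I) (y(I) = -2 + (I - 8)/(I + 2) = -2 + (-8 + I)/(2 + I))
z = 1135595/25186 (z = 45 - (-2225)/((236 - 285)*(-270 - 244)) = 45 - (-2225)/((-49*(-514))) = 45 - (-2225)/25186 = 45 - 5*(-445/25186) = 45 + 2225/25186 = 1135595/25186 ≈ 45.088)
y(j(g(-2, -1), 2))*z = ((-12 - 1*2)/(2 + 2))*(1135595/25186) = ((-12 - 2)/4)*(1135595/25186) = ((¼)*(-14))*(1135595/25186) = -7/2*1135595/25186 = -1135595/7196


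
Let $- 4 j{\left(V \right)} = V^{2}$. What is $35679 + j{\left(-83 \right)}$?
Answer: $\frac{135827}{4} \approx 33957.0$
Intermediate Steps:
$j{\left(V \right)} = - \frac{V^{2}}{4}$
$35679 + j{\left(-83 \right)} = 35679 - \frac{\left(-83\right)^{2}}{4} = 35679 - \frac{6889}{4} = \frac{135827}{4}$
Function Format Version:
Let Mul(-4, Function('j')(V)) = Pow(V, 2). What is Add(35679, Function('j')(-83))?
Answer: Rational(135827, 4) ≈ 33957.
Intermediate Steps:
Function('j')(V) = Mul(Rational(-1, 4), Pow(V, 2))
Add(35679, Function('j')(-83)) = Add(35679, Mul(Rational(-1, 4), Pow(-83, 2))) = Add(35679, Mul(Rational(-1, 4), 6889)) = Add(35679, Rational(-6889, 4)) = Rational(135827, 4)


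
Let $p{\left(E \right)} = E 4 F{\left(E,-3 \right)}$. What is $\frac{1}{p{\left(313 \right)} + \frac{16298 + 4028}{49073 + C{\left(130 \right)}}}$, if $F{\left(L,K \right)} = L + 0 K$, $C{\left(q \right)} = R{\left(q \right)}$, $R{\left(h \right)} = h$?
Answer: $\frac{49203}{19281495154} \approx 2.5518 \cdot 10^{-6}$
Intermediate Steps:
$C{\left(q \right)} = q$
$F{\left(L,K \right)} = L$ ($F{\left(L,K \right)} = L + 0 = L$)
$p{\left(E \right)} = 4 E^{2}$ ($p{\left(E \right)} = E 4 E = 4 E E = 4 E^{2}$)
$\frac{1}{p{\left(313 \right)} + \frac{16298 + 4028}{49073 + C{\left(130 \right)}}} = \frac{1}{4 \cdot 313^{2} + \frac{16298 + 4028}{49073 + 130}} = \frac{1}{4 \cdot 97969 + \frac{20326}{49203}} = \frac{1}{391876 + 20326 \cdot \frac{1}{49203}} = \frac{1}{391876 + \frac{20326}{49203}} = \frac{1}{\frac{19281495154}{49203}} = \frac{49203}{19281495154}$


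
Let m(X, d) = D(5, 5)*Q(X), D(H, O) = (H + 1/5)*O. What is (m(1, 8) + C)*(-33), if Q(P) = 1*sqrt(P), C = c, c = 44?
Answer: -2310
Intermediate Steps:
C = 44
Q(P) = sqrt(P)
D(H, O) = O*(1/5 + H) (D(H, O) = (H + 1/5)*O = (1/5 + H)*O = O*(1/5 + H))
m(X, d) = 26*sqrt(X) (m(X, d) = (5*(1/5 + 5))*sqrt(X) = (5*(26/5))*sqrt(X) = 26*sqrt(X))
(m(1, 8) + C)*(-33) = (26*sqrt(1) + 44)*(-33) = (26*1 + 44)*(-33) = (26 + 44)*(-33) = 70*(-33) = -2310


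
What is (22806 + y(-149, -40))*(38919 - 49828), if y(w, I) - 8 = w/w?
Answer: -248888835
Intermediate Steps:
y(w, I) = 9 (y(w, I) = 8 + w/w = 8 + 1 = 9)
(22806 + y(-149, -40))*(38919 - 49828) = (22806 + 9)*(38919 - 49828) = 22815*(-10909) = -248888835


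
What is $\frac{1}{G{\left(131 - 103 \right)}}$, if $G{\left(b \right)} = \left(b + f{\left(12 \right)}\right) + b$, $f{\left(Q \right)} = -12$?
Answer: $\frac{1}{44} \approx 0.022727$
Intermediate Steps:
$G{\left(b \right)} = -12 + 2 b$ ($G{\left(b \right)} = \left(b - 12\right) + b = \left(-12 + b\right) + b = -12 + 2 b$)
$\frac{1}{G{\left(131 - 103 \right)}} = \frac{1}{-12 + 2 \left(131 - 103\right)} = \frac{1}{-12 + 2 \cdot 28} = \frac{1}{-12 + 56} = \frac{1}{44}$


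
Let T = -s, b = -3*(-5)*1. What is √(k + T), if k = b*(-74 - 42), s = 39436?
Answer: 2*I*√10294 ≈ 202.92*I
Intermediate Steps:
b = 15 (b = 15*1 = 15)
k = -1740 (k = 15*(-74 - 42) = 15*(-116) = -1740)
T = -39436 (T = -1*39436 = -39436)
√(k + T) = √(-1740 - 39436) = √(-41176) = 2*I*√10294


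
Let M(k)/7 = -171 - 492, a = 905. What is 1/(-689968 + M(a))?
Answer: -1/694609 ≈ -1.4397e-6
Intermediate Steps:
M(k) = -4641 (M(k) = 7*(-171 - 492) = 7*(-663) = -4641)
1/(-689968 + M(a)) = 1/(-689968 - 4641) = 1/(-694609) = -1/694609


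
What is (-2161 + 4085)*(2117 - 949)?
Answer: 2247232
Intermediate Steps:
(-2161 + 4085)*(2117 - 949) = 1924*1168 = 2247232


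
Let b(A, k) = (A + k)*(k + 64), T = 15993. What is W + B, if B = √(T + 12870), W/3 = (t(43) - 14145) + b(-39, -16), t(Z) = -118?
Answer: -50709 + 3*√3207 ≈ -50539.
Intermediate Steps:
b(A, k) = (64 + k)*(A + k) (b(A, k) = (A + k)*(64 + k) = (64 + k)*(A + k))
W = -50709 (W = 3*((-118 - 14145) + ((-16)² + 64*(-39) + 64*(-16) - 39*(-16))) = 3*(-14263 + (256 - 2496 - 1024 + 624)) = 3*(-14263 - 2640) = 3*(-16903) = -50709)
B = 3*√3207 (B = √(15993 + 12870) = √28863 = 3*√3207 ≈ 169.89)
W + B = -50709 + 3*√3207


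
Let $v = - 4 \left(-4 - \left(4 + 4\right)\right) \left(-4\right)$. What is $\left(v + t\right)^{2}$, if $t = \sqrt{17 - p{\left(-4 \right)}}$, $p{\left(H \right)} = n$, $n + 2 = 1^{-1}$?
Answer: $36882 - 1152 \sqrt{2} \approx 35253.0$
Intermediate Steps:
$n = -1$ ($n = -2 + 1^{-1} = -2 + 1 = -1$)
$p{\left(H \right)} = -1$
$v = -192$ ($v = - 4 \left(-4 - 8\right) \left(-4\right) = \left(-4\right) \left(-12\right) \left(-4\right) = 48 \left(-4\right) = -192$)
$t = 3 \sqrt{2}$ ($t = \sqrt{17 - -1} = \sqrt{17 + 1} = \sqrt{18} = 3 \sqrt{2} \approx 4.2426$)
$\left(v + t\right)^{2} = \left(-192 + 3 \sqrt{2}\right)^{2}$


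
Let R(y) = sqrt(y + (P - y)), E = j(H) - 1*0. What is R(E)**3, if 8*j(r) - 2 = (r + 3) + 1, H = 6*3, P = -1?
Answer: -I ≈ -1.0*I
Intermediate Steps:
H = 18
j(r) = 3/4 + r/8 (j(r) = 1/4 + ((r + 3) + 1)/8 = 1/4 + ((3 + r) + 1)/8 = 1/4 + (4 + r)/8 = 1/4 + (1/2 + r/8) = 3/4 + r/8)
E = 3 (E = (3/4 + (1/8)*18) - 1*0 = (3/4 + 9/4) + 0 = 3 + 0 = 3)
R(y) = I (R(y) = sqrt(y + (-1 - y)) = sqrt(-1) = I)
R(E)**3 = I**3 = -I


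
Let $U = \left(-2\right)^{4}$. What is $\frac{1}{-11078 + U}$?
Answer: $- \frac{1}{11062} \approx -9.04 \cdot 10^{-5}$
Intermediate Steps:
$U = 16$
$\frac{1}{-11078 + U} = \frac{1}{-11078 + 16} = \frac{1}{-11062} = - \frac{1}{11062}$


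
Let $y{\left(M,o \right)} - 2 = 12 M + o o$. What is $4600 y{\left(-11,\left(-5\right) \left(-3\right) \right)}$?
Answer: $437000$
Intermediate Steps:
$y{\left(M,o \right)} = 2 + o^{2} + 12 M$ ($y{\left(M,o \right)} = 2 + \left(12 M + o o\right) = 2 + \left(12 M + o^{2}\right) = 2 + \left(o^{2} + 12 M\right) = 2 + o^{2} + 12 M$)
$4600 y{\left(-11,\left(-5\right) \left(-3\right) \right)} = 4600 \left(2 + \left(\left(-5\right) \left(-3\right)\right)^{2} + 12 \left(-11\right)\right) = 4600 \left(2 + 15^{2} - 132\right) = 4600 \left(2 + 225 - 132\right) = 4600 \cdot 95 = 437000$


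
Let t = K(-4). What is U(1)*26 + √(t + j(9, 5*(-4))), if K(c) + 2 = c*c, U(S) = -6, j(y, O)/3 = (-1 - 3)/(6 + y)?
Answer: -156 + √330/5 ≈ -152.37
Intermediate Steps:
j(y, O) = -12/(6 + y) (j(y, O) = 3*((-1 - 3)/(6 + y)) = 3*(-4/(6 + y)) = -12/(6 + y))
K(c) = -2 + c² (K(c) = -2 + c*c = -2 + c²)
t = 14 (t = -2 + (-4)² = -2 + 16 = 14)
U(1)*26 + √(t + j(9, 5*(-4))) = -6*26 + √(14 - 12/(6 + 9)) = -156 + √(14 - 12/15) = -156 + √(14 - 12*1/15) = -156 + √(14 - ⅘) = -156 + √(66/5) = -156 + √330/5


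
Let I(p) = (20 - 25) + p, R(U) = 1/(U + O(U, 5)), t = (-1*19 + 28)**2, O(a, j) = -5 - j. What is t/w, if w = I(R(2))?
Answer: -648/41 ≈ -15.805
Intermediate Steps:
t = 81 (t = (-19 + 28)**2 = 9**2 = 81)
R(U) = 1/(-10 + U) (R(U) = 1/(U + (-5 - 1*5)) = 1/(U + (-5 - 5)) = 1/(U - 10) = 1/(-10 + U))
I(p) = -5 + p
w = -41/8 (w = -5 + 1/(-10 + 2) = -5 + 1/(-8) = -5 - 1/8 = -41/8 ≈ -5.1250)
t/w = 81/(-41/8) = 81*(-8/41) = -648/41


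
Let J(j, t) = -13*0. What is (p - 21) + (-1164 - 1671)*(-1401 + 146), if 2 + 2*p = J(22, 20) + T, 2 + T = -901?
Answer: 7114903/2 ≈ 3.5575e+6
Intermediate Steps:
J(j, t) = 0
T = -903 (T = -2 - 901 = -903)
p = -905/2 (p = -1 + (0 - 903)/2 = -1 + (½)*(-903) = -1 - 903/2 = -905/2 ≈ -452.50)
(p - 21) + (-1164 - 1671)*(-1401 + 146) = (-905/2 - 21) + (-1164 - 1671)*(-1401 + 146) = -947/2 - 2835*(-1255) = -947/2 + 3557925 = 7114903/2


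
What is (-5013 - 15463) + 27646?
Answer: 7170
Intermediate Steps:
(-5013 - 15463) + 27646 = -20476 + 27646 = 7170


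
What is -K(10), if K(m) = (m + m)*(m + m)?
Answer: -400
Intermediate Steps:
K(m) = 4*m**2 (K(m) = (2*m)*(2*m) = 4*m**2)
-K(10) = -4*10**2 = -4*100 = -1*400 = -400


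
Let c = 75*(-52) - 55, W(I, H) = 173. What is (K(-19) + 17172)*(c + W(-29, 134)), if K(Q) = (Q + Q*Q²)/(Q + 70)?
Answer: -3286157108/51 ≈ -6.4434e+7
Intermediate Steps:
K(Q) = (Q + Q³)/(70 + Q)
c = -3955 (c = -3900 - 55 = -3955)
(K(-19) + 17172)*(c + W(-29, 134)) = ((-19 + (-19)³)/(70 - 19) + 17172)*(-3955 + 173) = ((-19 - 6859)/51 + 17172)*(-3782) = ((1/51)*(-6878) + 17172)*(-3782) = (-6878/51 + 17172)*(-3782) = (868894/51)*(-3782) = -3286157108/51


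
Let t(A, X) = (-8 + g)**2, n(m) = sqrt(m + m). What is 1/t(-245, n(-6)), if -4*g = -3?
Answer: 16/841 ≈ 0.019025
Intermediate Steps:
g = 3/4 (g = -1/4*(-3) = 3/4 ≈ 0.75000)
n(m) = sqrt(2)*sqrt(m) (n(m) = sqrt(2*m) = sqrt(2)*sqrt(m))
t(A, X) = 841/16 (t(A, X) = (-8 + 3/4)**2 = (-29/4)**2 = 841/16)
1/t(-245, n(-6)) = 1/(841/16) = 16/841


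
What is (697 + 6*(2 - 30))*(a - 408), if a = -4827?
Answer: -2769315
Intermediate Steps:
(697 + 6*(2 - 30))*(a - 408) = (697 + 6*(2 - 30))*(-4827 - 408) = (697 + 6*(-28))*(-5235) = (697 - 168)*(-5235) = 529*(-5235) = -2769315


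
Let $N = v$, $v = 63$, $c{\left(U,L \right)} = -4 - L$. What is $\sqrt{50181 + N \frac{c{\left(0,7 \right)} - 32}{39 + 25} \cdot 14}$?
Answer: $\frac{\sqrt{3173658}}{8} \approx 222.68$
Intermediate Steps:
$N = 63$
$\sqrt{50181 + N \frac{c{\left(0,7 \right)} - 32}{39 + 25} \cdot 14} = \sqrt{50181 + 63 \frac{\left(-4 - 7\right) - 32}{39 + 25} \cdot 14} = \sqrt{50181 + 63 \frac{\left(-4 - 7\right) - 32}{64} \cdot 14} = \sqrt{50181 + 63 \left(-11 - 32\right) \frac{1}{64} \cdot 14} = \sqrt{50181 + 63 \left(\left(-43\right) \frac{1}{64}\right) 14} = \sqrt{50181 + 63 \left(- \frac{43}{64}\right) 14} = \sqrt{50181 - \frac{18963}{32}} = \sqrt{\frac{1586829}{32}} = \frac{\sqrt{3173658}}{8}$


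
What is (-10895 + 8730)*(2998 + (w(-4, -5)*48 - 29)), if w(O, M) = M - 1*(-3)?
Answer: -6220045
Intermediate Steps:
w(O, M) = 3 + M (w(O, M) = M + 3 = 3 + M)
(-10895 + 8730)*(2998 + (w(-4, -5)*48 - 29)) = (-10895 + 8730)*(2998 + ((3 - 5)*48 - 29)) = -2165*(2998 + (-2*48 - 29)) = -2165*(2998 + (-96 - 29)) = -2165*(2998 - 125) = -2165*2873 = -6220045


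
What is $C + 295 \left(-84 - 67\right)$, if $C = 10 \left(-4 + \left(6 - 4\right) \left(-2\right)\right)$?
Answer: $-44625$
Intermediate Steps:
$C = -80$ ($C = 10 \left(-4 + 2 \left(-2\right)\right) = 10 \left(-4 - 4\right) = 10 \left(-8\right) = -80$)
$C + 295 \left(-84 - 67\right) = -80 + 295 \left(-84 - 67\right) = -80 + 295 \left(-151\right) = -80 - 44545 = -44625$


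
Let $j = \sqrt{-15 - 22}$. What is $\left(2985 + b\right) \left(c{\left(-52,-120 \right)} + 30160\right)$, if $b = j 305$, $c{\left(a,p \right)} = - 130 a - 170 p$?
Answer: $171100200 + 17482600 i \sqrt{37} \approx 1.711 \cdot 10^{8} + 1.0634 \cdot 10^{8} i$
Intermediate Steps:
$c{\left(a,p \right)} = - 170 p - 130 a$
$j = i \sqrt{37}$ ($j = \sqrt{-37} = i \sqrt{37} \approx 6.0828 i$)
$b = 305 i \sqrt{37}$ ($b = i \sqrt{37} \cdot 305 = 305 i \sqrt{37} \approx 1855.2 i$)
$\left(2985 + b\right) \left(c{\left(-52,-120 \right)} + 30160\right) = \left(2985 + 305 i \sqrt{37}\right) \left(\left(\left(-170\right) \left(-120\right) - -6760\right) + 30160\right) = \left(2985 + 305 i \sqrt{37}\right) \left(\left(20400 + 6760\right) + 30160\right) = \left(2985 + 305 i \sqrt{37}\right) \left(27160 + 30160\right) = \left(2985 + 305 i \sqrt{37}\right) 57320 = 171100200 + 17482600 i \sqrt{37}$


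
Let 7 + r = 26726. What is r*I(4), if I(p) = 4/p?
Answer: 26719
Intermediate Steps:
r = 26719 (r = -7 + 26726 = 26719)
r*I(4) = 26719*(4/4) = 26719*(4*(1/4)) = 26719*1 = 26719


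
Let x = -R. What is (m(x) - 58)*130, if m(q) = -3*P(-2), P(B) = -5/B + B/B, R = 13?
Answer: -8905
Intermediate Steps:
x = -13 (x = -1*13 = -13)
P(B) = 1 - 5/B (P(B) = -5/B + 1 = 1 - 5/B)
m(q) = -21/2 (m(q) = -3*(-5 - 2)/(-2) = -(-3)*(-7)/2 = -3*7/2 = -21/2)
(m(x) - 58)*130 = (-21/2 - 58)*130 = -137/2*130 = -8905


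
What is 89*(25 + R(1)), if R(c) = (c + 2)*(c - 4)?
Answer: 1424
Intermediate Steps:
R(c) = (-4 + c)*(2 + c) (R(c) = (2 + c)*(-4 + c) = (-4 + c)*(2 + c))
89*(25 + R(1)) = 89*(25 + (-8 + 1² - 2*1)) = 89*(25 + (-8 + 1 - 2)) = 89*(25 - 9) = 89*16 = 1424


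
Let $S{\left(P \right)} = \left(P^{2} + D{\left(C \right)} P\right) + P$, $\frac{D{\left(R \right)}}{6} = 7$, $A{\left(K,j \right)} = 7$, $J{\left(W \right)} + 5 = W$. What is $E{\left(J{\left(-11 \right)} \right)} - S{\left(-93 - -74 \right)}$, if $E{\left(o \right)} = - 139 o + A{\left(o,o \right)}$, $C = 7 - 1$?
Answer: $2687$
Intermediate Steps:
$J{\left(W \right)} = -5 + W$
$C = 6$
$E{\left(o \right)} = 7 - 139 o$ ($E{\left(o \right)} = - 139 o + 7 = 7 - 139 o$)
$D{\left(R \right)} = 42$ ($D{\left(R \right)} = 6 \cdot 7 = 42$)
$S{\left(P \right)} = P^{2} + 43 P$ ($S{\left(P \right)} = \left(P^{2} + 42 P\right) + P = P^{2} + 43 P$)
$E{\left(J{\left(-11 \right)} \right)} - S{\left(-93 - -74 \right)} = \left(7 - 139 \left(-5 - 11\right)\right) - \left(-93 - -74\right) \left(43 - 19\right) = \left(7 - -2224\right) - \left(-93 + 74\right) \left(43 + \left(-93 + 74\right)\right) = \left(7 + 2224\right) - - 19 \left(43 - 19\right) = 2231 - \left(-19\right) 24 = 2231 - -456 = 2231 + 456 = 2687$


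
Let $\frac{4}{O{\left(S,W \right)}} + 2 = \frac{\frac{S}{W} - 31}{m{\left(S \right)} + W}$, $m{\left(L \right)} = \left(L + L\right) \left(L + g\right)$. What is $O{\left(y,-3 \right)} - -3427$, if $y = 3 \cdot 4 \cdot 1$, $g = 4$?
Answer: $\frac{2729795}{797} \approx 3425.1$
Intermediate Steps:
$m{\left(L \right)} = 2 L \left(4 + L\right)$ ($m{\left(L \right)} = \left(L + L\right) \left(L + 4\right) = 2 L \left(4 + L\right)$)
$y = 12$ ($y = 12 \cdot 1 = 12$)
$O{\left(S,W \right)} = \frac{4}{-2 + \frac{-31 + \frac{S}{W}}{W + 2 S \left(4 + S\right)}}$ ($O{\left(S,W \right)} = \frac{4}{-2 + \frac{\frac{S}{W} - 31}{2 S \left(4 + S\right) + W}} = \frac{4}{-2 + \frac{-31 + \frac{S}{W}}{W + 2 S \left(4 + S\right)}}$)
$O{\left(y,-3 \right)} - -3427 = \left(-4\right) \left(-3\right) \frac{1}{\left(-1\right) 12 + 2 \left(-3\right)^{2} + 31 \left(-3\right) + 4 \cdot 12 \left(-3\right) \left(4 + 12\right)} \left(-3 + 2 \cdot 12 \left(4 + 12\right)\right) - -3427 = \left(-4\right) \left(-3\right) \frac{1}{-12 + 2 \cdot 9 - 93 + 4 \cdot 12 \left(-3\right) 16} \left(-3 + 2 \cdot 12 \cdot 16\right) + 3427 = \left(-4\right) \left(-3\right) \frac{1}{-12 + 18 - 93 - 2304} \left(-3 + 384\right) + 3427 = \left(-4\right) \left(-3\right) \frac{1}{-2391} \cdot 381 + 3427 = \left(-4\right) \left(-3\right) \left(- \frac{1}{2391}\right) 381 + 3427 = - \frac{1524}{797} + 3427 = \frac{2729795}{797}$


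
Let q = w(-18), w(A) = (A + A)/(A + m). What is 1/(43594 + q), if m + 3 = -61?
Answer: 41/1787372 ≈ 2.2939e-5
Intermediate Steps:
m = -64 (m = -3 - 61 = -64)
w(A) = 2*A/(-64 + A) (w(A) = (A + A)/(A - 64) = (2*A)/(-64 + A) = 2*A/(-64 + A))
q = 18/41 (q = 2*(-18)/(-64 - 18) = 2*(-18)/(-82) = 2*(-18)*(-1/82) = 18/41 ≈ 0.43902)
1/(43594 + q) = 1/(43594 + 18/41) = 1/(1787372/41) = 41/1787372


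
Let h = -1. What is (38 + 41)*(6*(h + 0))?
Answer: -474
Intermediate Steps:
(38 + 41)*(6*(h + 0)) = (38 + 41)*(6*(-1 + 0)) = 79*(6*(-1)) = 79*(-6) = -474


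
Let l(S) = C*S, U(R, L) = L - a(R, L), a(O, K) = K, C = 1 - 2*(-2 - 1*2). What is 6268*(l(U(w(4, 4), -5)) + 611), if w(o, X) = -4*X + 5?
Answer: 3829748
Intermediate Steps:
C = 9 (C = 1 - 2*(-2 - 2) = 1 - 2*(-4) = 1 + 8 = 9)
w(o, X) = 5 - 4*X
U(R, L) = 0 (U(R, L) = L - L = 0)
l(S) = 9*S
6268*(l(U(w(4, 4), -5)) + 611) = 6268*(9*0 + 611) = 6268*(0 + 611) = 6268*611 = 3829748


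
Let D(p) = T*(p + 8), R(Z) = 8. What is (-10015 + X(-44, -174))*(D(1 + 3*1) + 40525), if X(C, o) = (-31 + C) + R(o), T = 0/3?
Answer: -408573050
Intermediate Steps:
T = 0 (T = 0*(1/3) = 0)
X(C, o) = -23 + C (X(C, o) = (-31 + C) + 8 = -23 + C)
D(p) = 0 (D(p) = 0*(p + 8) = 0*(8 + p) = 0)
(-10015 + X(-44, -174))*(D(1 + 3*1) + 40525) = (-10015 + (-23 - 44))*(0 + 40525) = (-10015 - 67)*40525 = -10082*40525 = -408573050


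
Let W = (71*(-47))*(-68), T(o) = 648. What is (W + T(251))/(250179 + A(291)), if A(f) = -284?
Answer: 227564/249895 ≈ 0.91064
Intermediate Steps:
W = 226916 (W = -3337*(-68) = 226916)
(W + T(251))/(250179 + A(291)) = (226916 + 648)/(250179 - 284) = 227564/249895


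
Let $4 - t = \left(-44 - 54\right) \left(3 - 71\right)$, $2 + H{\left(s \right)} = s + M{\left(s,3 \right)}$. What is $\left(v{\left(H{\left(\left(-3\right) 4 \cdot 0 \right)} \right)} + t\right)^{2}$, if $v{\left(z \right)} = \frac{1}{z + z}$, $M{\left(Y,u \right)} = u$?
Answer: $\frac{177395761}{4} \approx 4.4349 \cdot 10^{7}$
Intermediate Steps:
$H{\left(s \right)} = 1 + s$ ($H{\left(s \right)} = -2 + \left(s + 3\right) = -2 + \left(3 + s\right) = 1 + s$)
$t = -6660$ ($t = 4 - \left(-44 - 54\right) \left(3 - 71\right) = 4 - \left(-98\right) \left(-68\right) = 4 - 6664 = -6660$)
$v{\left(z \right)} = \frac{1}{2 z}$
$\left(v{\left(H{\left(\left(-3\right) 4 \cdot 0 \right)} \right)} + t\right)^{2} = \left(\frac{1}{2 \left(1 + \left(-3\right) 4 \cdot 0\right)} - 6660\right)^{2} = \left(\frac{1}{2 \left(1 - 0\right)} - 6660\right)^{2} = \left(\frac{1}{2 \left(1 + 0\right)} - 6660\right)^{2} = \left(\frac{1}{2 \cdot 1} - 6660\right)^{2} = \left(\frac{1}{2} \cdot 1 - 6660\right)^{2} = \left(\frac{1}{2} - 6660\right)^{2} = \left(- \frac{13319}{2}\right)^{2} = \frac{177395761}{4}$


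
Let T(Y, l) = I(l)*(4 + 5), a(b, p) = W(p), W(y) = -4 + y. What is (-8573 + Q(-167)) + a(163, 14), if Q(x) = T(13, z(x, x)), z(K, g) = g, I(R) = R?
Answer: -10066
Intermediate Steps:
a(b, p) = -4 + p
T(Y, l) = 9*l (T(Y, l) = l*(4 + 5) = l*9 = 9*l)
Q(x) = 9*x
(-8573 + Q(-167)) + a(163, 14) = (-8573 + 9*(-167)) + (-4 + 14) = (-8573 - 1503) + 10 = -10076 + 10 = -10066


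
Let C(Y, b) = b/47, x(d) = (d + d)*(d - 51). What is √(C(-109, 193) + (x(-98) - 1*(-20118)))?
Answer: √108961369/47 ≈ 222.09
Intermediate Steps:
x(d) = 2*d*(-51 + d) (x(d) = (2*d)*(-51 + d) = 2*d*(-51 + d))
C(Y, b) = b/47 (C(Y, b) = b*(1/47) = b/47)
√(C(-109, 193) + (x(-98) - 1*(-20118))) = √((1/47)*193 + (2*(-98)*(-51 - 98) - 1*(-20118))) = √(193/47 + (2*(-98)*(-149) + 20118)) = √(193/47 + (29204 + 20118)) = √(193/47 + 49322) = √(2318327/47) = √108961369/47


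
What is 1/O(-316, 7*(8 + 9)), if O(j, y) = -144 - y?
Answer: -1/263 ≈ -0.0038023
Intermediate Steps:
1/O(-316, 7*(8 + 9)) = 1/(-144 - 7*(8 + 9)) = 1/(-144 - 7*17) = 1/(-144 - 1*119) = 1/(-144 - 119) = 1/(-263) = -1/263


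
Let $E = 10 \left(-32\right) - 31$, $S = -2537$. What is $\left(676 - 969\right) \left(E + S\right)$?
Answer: $846184$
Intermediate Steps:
$E = -351$ ($E = -320 - 31 = -351$)
$\left(676 - 969\right) \left(E + S\right) = \left(676 - 969\right) \left(-351 - 2537\right) = \left(-293\right) \left(-2888\right) = 846184$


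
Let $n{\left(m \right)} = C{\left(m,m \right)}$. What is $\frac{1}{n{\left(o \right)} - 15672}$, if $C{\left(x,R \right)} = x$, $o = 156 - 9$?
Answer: $- \frac{1}{15525} \approx -6.4412 \cdot 10^{-5}$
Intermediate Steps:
$o = 147$ ($o = 156 - 9 = 147$)
$n{\left(m \right)} = m$
$\frac{1}{n{\left(o \right)} - 15672} = \frac{1}{147 - 15672} = \frac{1}{-15525} = - \frac{1}{15525}$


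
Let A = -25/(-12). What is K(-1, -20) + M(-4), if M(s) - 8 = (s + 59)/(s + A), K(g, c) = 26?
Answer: 122/23 ≈ 5.3043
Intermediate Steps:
A = 25/12 (A = -25*(-1/12) = 25/12 ≈ 2.0833)
M(s) = 8 + (59 + s)/(25/12 + s) (M(s) = 8 + (s + 59)/(s + 25/12) = 8 + (59 + s)/(25/12 + s))
K(-1, -20) + M(-4) = 26 + 4*(227 + 27*(-4))/(25 + 12*(-4)) = 26 + 4*(227 - 108)/(25 - 48) = 26 + 4*119/(-23) = 26 + 4*(-1/23)*119 = 26 - 476/23 = 122/23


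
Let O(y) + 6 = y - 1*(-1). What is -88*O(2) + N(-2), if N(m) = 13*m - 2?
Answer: 236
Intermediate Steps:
O(y) = -5 + y (O(y) = -6 + (y - 1*(-1)) = -6 + (y + 1) = -6 + (1 + y) = -5 + y)
N(m) = -2 + 13*m
-88*O(2) + N(-2) = -88*(-5 + 2) + (-2 + 13*(-2)) = -88*(-3) + (-2 - 26) = 264 - 28 = 236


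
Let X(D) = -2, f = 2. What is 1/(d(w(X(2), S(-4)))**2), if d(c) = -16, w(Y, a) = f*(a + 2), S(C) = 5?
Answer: 1/256 ≈ 0.0039063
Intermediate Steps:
w(Y, a) = 4 + 2*a (w(Y, a) = 2*(a + 2) = 2*(2 + a) = 4 + 2*a)
1/(d(w(X(2), S(-4)))**2) = 1/((-16)**2) = 1/256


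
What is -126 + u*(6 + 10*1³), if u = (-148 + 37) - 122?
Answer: -3854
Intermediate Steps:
u = -233 (u = -111 - 122 = -233)
-126 + u*(6 + 10*1³) = -126 - 233*(6 + 10*1³) = -126 - 233*(6 + 10*1) = -126 - 233*(6 + 10) = -126 - 233*16 = -126 - 3728 = -3854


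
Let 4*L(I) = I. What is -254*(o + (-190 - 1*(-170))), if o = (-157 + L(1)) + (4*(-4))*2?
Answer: 106045/2 ≈ 53023.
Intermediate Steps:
L(I) = I/4
o = -755/4 (o = (-157 + (1/4)*1) + (4*(-4))*2 = (-157 + 1/4) - 16*2 = -627/4 - 32 = -755/4 ≈ -188.75)
-254*(o + (-190 - 1*(-170))) = -254*(-755/4 + (-190 - 1*(-170))) = -254*(-755/4 + (-190 + 170)) = -254*(-755/4 - 20) = -254*(-835/4) = 106045/2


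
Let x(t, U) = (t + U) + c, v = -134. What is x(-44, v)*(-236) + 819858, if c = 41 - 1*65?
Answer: 867530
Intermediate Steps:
c = -24 (c = 41 - 65 = -24)
x(t, U) = -24 + U + t (x(t, U) = (t + U) - 24 = (U + t) - 24 = -24 + U + t)
x(-44, v)*(-236) + 819858 = (-24 - 134 - 44)*(-236) + 819858 = -202*(-236) + 819858 = 47672 + 819858 = 867530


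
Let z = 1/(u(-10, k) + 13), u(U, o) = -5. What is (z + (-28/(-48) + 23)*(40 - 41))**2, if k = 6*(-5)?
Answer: 316969/576 ≈ 550.29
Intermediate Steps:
k = -30
z = 1/8 (z = 1/(-5 + 13) = 1/8 ≈ 0.12500)
(z + (-28/(-48) + 23)*(40 - 41))**2 = (1/8 + (-28/(-48) + 23)*(40 - 41))**2 = (1/8 + (-28*(-1/48) + 23)*(-1))**2 = (1/8 + (7/12 + 23)*(-1))**2 = (1/8 + (283/12)*(-1))**2 = (1/8 - 283/12)**2 = (-563/24)**2 = 316969/576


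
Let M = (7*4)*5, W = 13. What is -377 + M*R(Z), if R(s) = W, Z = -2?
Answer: 1443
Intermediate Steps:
R(s) = 13
M = 140 (M = 28*5 = 140)
-377 + M*R(Z) = -377 + 140*13 = -377 + 1820 = 1443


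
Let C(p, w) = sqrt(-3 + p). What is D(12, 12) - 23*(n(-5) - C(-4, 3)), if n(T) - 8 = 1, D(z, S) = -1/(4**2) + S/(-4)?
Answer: -3361/16 + 23*I*sqrt(7) ≈ -210.06 + 60.852*I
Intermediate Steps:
D(z, S) = -1/16 - S/4 (D(z, S) = -1/16 + S*(-1/4) = -1*1/16 - S/4 = -1/16 - S/4)
n(T) = 9 (n(T) = 8 + 1 = 9)
D(12, 12) - 23*(n(-5) - C(-4, 3)) = (-1/16 - 1/4*12) - 23*(9 - sqrt(-3 - 4)) = (-1/16 - 3) - 23*(9 - sqrt(-7)) = -49/16 - 23*(9 - I*sqrt(7)) = -49/16 + (-207 + 23*I*sqrt(7)) = -3361/16 + 23*I*sqrt(7)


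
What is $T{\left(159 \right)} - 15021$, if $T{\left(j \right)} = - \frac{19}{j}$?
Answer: $- \frac{2388358}{159} \approx -15021.0$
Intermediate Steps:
$T{\left(159 \right)} - 15021 = - \frac{19}{159} - 15021 = - \frac{2388358}{159}$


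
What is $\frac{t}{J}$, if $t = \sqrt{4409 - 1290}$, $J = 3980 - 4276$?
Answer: $- \frac{\sqrt{3119}}{296} \approx -0.18868$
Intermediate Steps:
$J = -296$ ($J = 3980 - 4276 = -296$)
$t = \sqrt{3119} \approx 55.848$
$\frac{t}{J} = \frac{\sqrt{3119}}{-296} = \sqrt{3119} \left(- \frac{1}{296}\right) = - \frac{\sqrt{3119}}{296}$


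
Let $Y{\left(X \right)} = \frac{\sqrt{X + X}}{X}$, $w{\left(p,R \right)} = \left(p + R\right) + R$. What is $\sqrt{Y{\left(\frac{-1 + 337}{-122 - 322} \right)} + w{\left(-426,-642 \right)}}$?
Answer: $\frac{\sqrt{-335160 - 14 i \sqrt{518}}}{14} \approx 0.019657 - 41.352 i$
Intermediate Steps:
$w{\left(p,R \right)} = p + 2 R$ ($w{\left(p,R \right)} = \left(R + p\right) + R = p + 2 R$)
$Y{\left(X \right)} = \frac{\sqrt{2}}{\sqrt{X}}$ ($Y{\left(X \right)} = \frac{\sqrt{2 X}}{X} = \frac{\sqrt{2} \sqrt{X}}{X} = \frac{\sqrt{2}}{\sqrt{X}}$)
$\sqrt{Y{\left(\frac{-1 + 337}{-122 - 322} \right)} + w{\left(-426,-642 \right)}} = \sqrt{\frac{\sqrt{2}}{\sqrt{-1 + 337} \frac{i \sqrt{111}}{222}} + \left(-426 + 2 \left(-642\right)\right)} = \sqrt{\frac{\sqrt{2}}{4 \sqrt{21} \frac{i \sqrt{111}}{222}} - 1710} = \sqrt{\frac{\sqrt{2}}{\frac{2}{37} i \sqrt{259}} - 1710} = \sqrt{\sqrt{2} \left(- \frac{i \sqrt{259}}{14}\right) - 1710} = \sqrt{- \frac{i \sqrt{518}}{14} - 1710} = \sqrt{-1710 - \frac{i \sqrt{518}}{14}}$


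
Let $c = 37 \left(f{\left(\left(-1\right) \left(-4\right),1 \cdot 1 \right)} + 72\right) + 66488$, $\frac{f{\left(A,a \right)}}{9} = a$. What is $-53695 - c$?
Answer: $-123180$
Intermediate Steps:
$f{\left(A,a \right)} = 9 a$
$c = 69485$ ($c = 37 \left(9 \cdot 1 \cdot 1 + 72\right) + 66488 = 37 \left(9 \cdot 1 + 72\right) + 66488 = 37 \left(9 + 72\right) + 66488 = 37 \cdot 81 + 66488 = 2997 + 66488 = 69485$)
$-53695 - c = -53695 - 69485 = -123180$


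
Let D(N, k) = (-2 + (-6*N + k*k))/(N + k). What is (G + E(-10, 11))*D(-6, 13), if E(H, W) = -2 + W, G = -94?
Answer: -2465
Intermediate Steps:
D(N, k) = (-2 + k² - 6*N)/(N + k) (D(N, k) = (-2 + (-6*N + k²))/(N + k) = (-2 + (k² - 6*N))/(N + k) = (-2 + k² - 6*N)/(N + k))
(G + E(-10, 11))*D(-6, 13) = (-94 + (-2 + 11))*((-2 + 13² - 6*(-6))/(-6 + 13)) = (-94 + 9)*((-2 + 169 + 36)/7) = -85*203/7 = -85*29 = -2465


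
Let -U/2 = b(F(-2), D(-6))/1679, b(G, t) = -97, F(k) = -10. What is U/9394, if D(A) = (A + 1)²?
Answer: 97/7886263 ≈ 1.2300e-5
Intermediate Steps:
D(A) = (1 + A)²
U = 194/1679 (U = -(-194)/1679 = -2*(-97/1679) = 194/1679 ≈ 0.11554)
U/9394 = (194/1679)/9394 = (194/1679)*(1/9394) = 97/7886263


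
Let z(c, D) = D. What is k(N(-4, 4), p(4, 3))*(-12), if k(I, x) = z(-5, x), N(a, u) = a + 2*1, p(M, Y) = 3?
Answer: -36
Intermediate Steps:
N(a, u) = 2 + a (N(a, u) = a + 2 = 2 + a)
k(I, x) = x
k(N(-4, 4), p(4, 3))*(-12) = 3*(-12) = -36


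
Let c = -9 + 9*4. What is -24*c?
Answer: -648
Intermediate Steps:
c = 27 (c = -9 + 36 = 27)
-24*c = -24*27 = -648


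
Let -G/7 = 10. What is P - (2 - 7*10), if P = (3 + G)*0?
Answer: 68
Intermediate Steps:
G = -70 (G = -7*10 = -70)
P = 0 (P = (3 - 70)*0 = -67*0 = 0)
P - (2 - 7*10) = 0 - (2 - 7*10) = 0 - (2 - 70) = 0 - 1*(-68) = 0 + 68 = 68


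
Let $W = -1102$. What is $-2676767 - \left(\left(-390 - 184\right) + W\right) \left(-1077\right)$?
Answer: $-4481819$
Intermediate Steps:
$-2676767 - \left(\left(-390 - 184\right) + W\right) \left(-1077\right) = -2676767 - \left(\left(-390 - 184\right) - 1102\right) \left(-1077\right) = -2676767 - \left(-574 - 1102\right) \left(-1077\right) = -2676767 - \left(-1676\right) \left(-1077\right) = -2676767 - 1805052 = -4481819$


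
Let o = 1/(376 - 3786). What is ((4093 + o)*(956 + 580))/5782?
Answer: 5359537536/4929155 ≈ 1087.3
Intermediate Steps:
o = -1/3410 (o = 1/(-3410) = -1/3410 ≈ -0.00029326)
((4093 + o)*(956 + 580))/5782 = ((4093 - 1/3410)*(956 + 580))/5782 = ((13957129/3410)*1536)*(1/5782) = (10719075072/1705)*(1/5782) = 5359537536/4929155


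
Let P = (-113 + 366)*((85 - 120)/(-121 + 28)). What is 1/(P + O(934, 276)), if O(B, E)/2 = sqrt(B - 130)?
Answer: 823515/50595841 - 34596*sqrt(201)/50595841 ≈ 0.0065822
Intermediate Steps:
O(B, E) = 2*sqrt(-130 + B) (O(B, E) = 2*sqrt(B - 130) = 2*sqrt(-130 + B))
P = 8855/93 (P = 253*(-35/(-93)) = 253*(-35*(-1/93)) = 253*(35/93) = 8855/93 ≈ 95.215)
1/(P + O(934, 276)) = 1/(8855/93 + 2*sqrt(-130 + 934)) = 1/(8855/93 + 2*sqrt(804)) = 1/(8855/93 + 2*(2*sqrt(201))) = 1/(8855/93 + 4*sqrt(201))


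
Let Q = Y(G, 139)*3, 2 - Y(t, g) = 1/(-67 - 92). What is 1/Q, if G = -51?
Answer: 53/319 ≈ 0.16614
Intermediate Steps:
Y(t, g) = 319/159 (Y(t, g) = 2 - 1/(-67 - 92) = 2 - 1/(-159) = 2 - 1*(-1/159) = 2 + 1/159 = 319/159)
Q = 319/53 (Q = (319/159)*3 = 319/53 ≈ 6.0189)
1/Q = 1/(319/53) = 53/319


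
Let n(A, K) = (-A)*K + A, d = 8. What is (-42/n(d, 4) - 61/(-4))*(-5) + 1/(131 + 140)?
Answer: -23034/271 ≈ -84.996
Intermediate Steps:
n(A, K) = A - A*K (n(A, K) = -A*K + A = A - A*K)
(-42/n(d, 4) - 61/(-4))*(-5) + 1/(131 + 140) = (-42*1/(8*(1 - 1*4)) - 61/(-4))*(-5) + 1/(131 + 140) = (-42*1/(8*(1 - 4)) - 61*(-¼))*(-5) + 1/271 = (-42/(8*(-3)) + 61/4)*(-5) + 1/271 = (-42/(-24) + 61/4)*(-5) + 1/271 = (-42*(-1/24) + 61/4)*(-5) + 1/271 = (7/4 + 61/4)*(-5) + 1/271 = 17*(-5) + 1/271 = -85 + 1/271 = -23034/271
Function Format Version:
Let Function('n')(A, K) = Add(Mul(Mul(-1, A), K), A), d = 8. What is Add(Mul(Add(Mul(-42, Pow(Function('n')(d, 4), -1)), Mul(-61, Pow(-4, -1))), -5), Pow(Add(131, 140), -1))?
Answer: Rational(-23034, 271) ≈ -84.996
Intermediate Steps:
Function('n')(A, K) = Add(A, Mul(-1, A, K)) (Function('n')(A, K) = Add(Mul(-1, A, K), A) = Add(A, Mul(-1, A, K)))
Add(Mul(Add(Mul(-42, Pow(Function('n')(d, 4), -1)), Mul(-61, Pow(-4, -1))), -5), Pow(Add(131, 140), -1)) = Add(Mul(Add(Mul(-42, Pow(Mul(8, Add(1, Mul(-1, 4))), -1)), Mul(-61, Pow(-4, -1))), -5), Pow(Add(131, 140), -1)) = Add(Mul(Add(Mul(-42, Pow(Mul(8, Add(1, -4)), -1)), Mul(-61, Rational(-1, 4))), -5), Pow(271, -1)) = Add(Mul(Add(Mul(-42, Pow(Mul(8, -3), -1)), Rational(61, 4)), -5), Rational(1, 271)) = Add(Mul(Add(Mul(-42, Pow(-24, -1)), Rational(61, 4)), -5), Rational(1, 271)) = Add(Mul(Add(Mul(-42, Rational(-1, 24)), Rational(61, 4)), -5), Rational(1, 271)) = Add(Mul(Add(Rational(7, 4), Rational(61, 4)), -5), Rational(1, 271)) = Add(Mul(17, -5), Rational(1, 271)) = Add(-85, Rational(1, 271)) = Rational(-23034, 271)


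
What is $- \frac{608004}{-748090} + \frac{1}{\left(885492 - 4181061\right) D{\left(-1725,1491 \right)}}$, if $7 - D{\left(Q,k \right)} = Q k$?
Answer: $\frac{368109253315193353}{452922762535448730} \approx 0.81274$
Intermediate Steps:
$D{\left(Q,k \right)} = 7 - Q k$
$- \frac{608004}{-748090} + \frac{1}{\left(885492 - 4181061\right) D{\left(-1725,1491 \right)}} = - \frac{608004}{-748090} + \frac{1}{\left(885492 - 4181061\right) \left(7 - \left(-1725\right) 1491\right)} = \left(-608004\right) \left(- \frac{1}{748090}\right) + \frac{1}{\left(-3295569\right) \left(7 + 2571975\right)} = \frac{304002}{374045} - \frac{1}{3295569 \cdot 2571982} = \frac{304002}{374045} - \frac{1}{8476144147758} = \frac{368109253315193353}{452922762535448730}$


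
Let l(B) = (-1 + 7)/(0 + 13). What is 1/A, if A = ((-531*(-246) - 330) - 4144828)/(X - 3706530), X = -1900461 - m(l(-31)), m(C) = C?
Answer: 72890889/52188916 ≈ 1.3967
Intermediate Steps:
l(B) = 6/13
X = -24705999/13 (X = -1900461 - 1*6/13 = -1900461 - 6/13 = -24705999/13 ≈ -1.9005e+6)
A = 52188916/72890889 (A = ((-531*(-246) - 330) - 4144828)/(-24705999/13 - 3706530) = ((130626 - 330) - 4144828)/(-72890889/13) = (130296 - 4144828)*(-13/72890889) = -4014532*(-13/72890889) = 52188916/72890889 ≈ 0.71599)
1/A = 1/(52188916/72890889) = 72890889/52188916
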